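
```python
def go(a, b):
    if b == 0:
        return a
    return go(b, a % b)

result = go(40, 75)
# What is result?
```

go(40, 75) -> go(75, 40) -> go(40, 35) -> go(35, 5) -> go(5, 0) -> 5

Answer: 5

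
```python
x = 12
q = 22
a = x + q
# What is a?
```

Trace:
`x = 12` → x = 12
`q = 22` → q = 22
`a = x + q` → a = 34
So a = 34

Answer: 34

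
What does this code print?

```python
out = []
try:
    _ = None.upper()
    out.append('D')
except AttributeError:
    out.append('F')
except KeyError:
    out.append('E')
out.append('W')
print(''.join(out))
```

Execution trace: 'F' (except AttributeError) → 'W' (after the try/except). Output: FW

Answer: FW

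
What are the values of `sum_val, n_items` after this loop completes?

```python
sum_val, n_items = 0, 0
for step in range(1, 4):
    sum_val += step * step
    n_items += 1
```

Sum of squares and count
`sum_val, n_items` takes the values: (0, 0) → (1, 0) → (1, 1) → (5, 1) → (5, 2) → (14, 2) → (14, 3)

Answer: 14, 3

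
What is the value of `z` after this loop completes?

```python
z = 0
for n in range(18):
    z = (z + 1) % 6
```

Increment mod 6, 18 times = 0
`z` takes the values: 0 → 1 → 2 → 3 → 4 → 5 → 0 → 1 → 2 → 3 → 4 → 5 → 0 → 1 → 2 → 3 → 4 → 5 → 0

Answer: 0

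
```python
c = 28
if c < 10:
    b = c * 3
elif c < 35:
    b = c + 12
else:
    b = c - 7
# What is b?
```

Trace:
`c = 28` → c = 28
`if c < 10: ...` → c < 10 is False, c < 35 is True → b = 40
So b = 40

Answer: 40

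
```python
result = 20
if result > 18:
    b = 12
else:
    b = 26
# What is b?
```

Trace:
`result = 20` → result = 20
`if result > 18: ...` → result > 18 is True → b = 12
So b = 12

Answer: 12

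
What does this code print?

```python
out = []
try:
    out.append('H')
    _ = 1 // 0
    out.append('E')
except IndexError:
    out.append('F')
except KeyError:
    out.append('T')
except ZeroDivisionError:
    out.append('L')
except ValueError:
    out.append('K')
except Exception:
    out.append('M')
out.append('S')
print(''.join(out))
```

Execution trace: 'H' (try body) → 'L' (except ZeroDivisionError) → 'S' (after the try/except). Output: HLS

Answer: HLS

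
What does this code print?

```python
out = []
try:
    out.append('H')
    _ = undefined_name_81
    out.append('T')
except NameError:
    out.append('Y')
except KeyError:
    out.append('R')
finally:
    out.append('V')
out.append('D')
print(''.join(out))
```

Execution trace: 'H' (try body) → 'Y' (except NameError) → 'V' (finally) → 'D' (after the try/except). Output: HYVD

Answer: HYVD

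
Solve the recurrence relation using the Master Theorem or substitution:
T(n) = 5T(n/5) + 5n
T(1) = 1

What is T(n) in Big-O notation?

By Master Theorem: a=5, b=5, f(n)=5n. Since log_5(5) = 1 and f(n) = Θ(n^1), Case 2 applies. T(n) = O(n log n).

Answer: O(n log n)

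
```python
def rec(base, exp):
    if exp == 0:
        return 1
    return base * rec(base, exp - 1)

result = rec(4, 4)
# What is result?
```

rec(4, 4) = 4 * 4 * 4 * 4 = 256

Answer: 256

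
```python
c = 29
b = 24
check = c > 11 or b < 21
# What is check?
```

Trace:
`c = 29` → c = 29
`b = 24` → b = 24
`check = c > 11 or b < 21` → check = True
So check = True

Answer: True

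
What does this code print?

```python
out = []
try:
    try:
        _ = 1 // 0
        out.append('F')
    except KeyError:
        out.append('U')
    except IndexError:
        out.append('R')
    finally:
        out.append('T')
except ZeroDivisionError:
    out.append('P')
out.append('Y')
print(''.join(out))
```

Execution trace: 'T' (finally) → 'P' (outer except ZeroDivisionError) → 'Y' (after the try/except). Output: TPY

Answer: TPY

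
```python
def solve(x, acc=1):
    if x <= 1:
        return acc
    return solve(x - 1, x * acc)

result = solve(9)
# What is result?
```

Accumulator trace (n, acc): (9, 1) -> (8, 9) -> (7, 72) -> (6, 504) -> (5, 3024) -> (4, 15120) -> (3, 60480) -> (2, 181440) -> (1, 362880) -> return 362880

Answer: 362880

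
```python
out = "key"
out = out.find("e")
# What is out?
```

Trace:
`out = "key"` → out = 'key'
`out = out.find("e")` → out = 1
So out = 1

Answer: 1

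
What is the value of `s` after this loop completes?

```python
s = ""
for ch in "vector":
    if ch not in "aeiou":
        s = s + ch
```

Remove vowels from 'vector'
`s` takes the values: "" → "v" → "vc" → "vct" → "vctr"

Answer: "vctr"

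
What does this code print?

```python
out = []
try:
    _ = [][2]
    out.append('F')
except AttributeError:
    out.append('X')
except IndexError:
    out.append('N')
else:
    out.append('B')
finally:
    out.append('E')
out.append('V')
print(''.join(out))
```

Execution trace: 'N' (except IndexError) → 'E' (finally) → 'V' (after the try/except). Output: NEV

Answer: NEV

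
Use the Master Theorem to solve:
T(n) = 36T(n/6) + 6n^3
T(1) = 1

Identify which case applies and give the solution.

a=36, b=6, f(n)=6n^3. log_6(36) = 2. Since c=3 > 2 and the regularity condition holds (36(n/6)^3 = (36/6^3)n^3 with 36/6^3 < 1), Case 3 applies: T(n) = Θ(f(n)) = O(n^3).

Answer: O(n^3) - Case 3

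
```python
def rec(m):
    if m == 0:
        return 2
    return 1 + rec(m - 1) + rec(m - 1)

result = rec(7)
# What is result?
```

rec(m) = 1 + 2·rec(m-1), rec(0)=2. Closed form: (2+1)·2^7 - 1 = 383.

Answer: 383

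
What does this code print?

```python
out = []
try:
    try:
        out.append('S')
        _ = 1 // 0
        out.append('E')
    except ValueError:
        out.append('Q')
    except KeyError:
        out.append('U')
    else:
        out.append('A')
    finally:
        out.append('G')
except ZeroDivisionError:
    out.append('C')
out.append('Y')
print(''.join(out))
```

Execution trace: 'S' (try body) → 'G' (finally) → 'C' (outer except ZeroDivisionError) → 'Y' (after the try/except). Output: SGCY

Answer: SGCY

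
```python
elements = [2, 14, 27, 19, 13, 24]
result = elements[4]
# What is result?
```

Trace:
`elements = [2, 14, 27, 19, 13, 24]` → elements = [2, 14, 27, 19, 13, 24]
`result = elements[4]` → result = 13
So result = 13

Answer: 13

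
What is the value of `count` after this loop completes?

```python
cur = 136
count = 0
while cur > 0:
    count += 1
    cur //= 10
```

Count digits by repeated division by 10
`count` takes the values: 0 → 1 → 2 → 3

Answer: 3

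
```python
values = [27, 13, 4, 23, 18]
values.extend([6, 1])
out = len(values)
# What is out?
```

Trace:
`values = [27, 13, 4, 23, 18]` → values = [27, 13, 4, 23, 18]
`values.extend([6, 1])` → values = [27, 13, 4, 23, 18, 6, 1]
`out = len(values)` → out = 7
So out = 7

Answer: 7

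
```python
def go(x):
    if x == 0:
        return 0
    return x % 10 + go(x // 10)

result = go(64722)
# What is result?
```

Sum of digits of 64722: 2 + 2 + 7 + 4 + 6 = 21

Answer: 21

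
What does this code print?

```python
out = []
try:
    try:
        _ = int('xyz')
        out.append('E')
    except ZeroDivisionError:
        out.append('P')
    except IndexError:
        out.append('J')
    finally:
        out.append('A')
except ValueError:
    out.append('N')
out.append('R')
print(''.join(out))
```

Execution trace: 'A' (finally) → 'N' (outer except ValueError) → 'R' (after the try/except). Output: ANR

Answer: ANR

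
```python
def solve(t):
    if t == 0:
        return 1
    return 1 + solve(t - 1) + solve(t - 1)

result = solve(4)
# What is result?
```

solve(t) = 1 + 2·solve(t-1), solve(0)=1. Closed form: (1+1)·2^4 - 1 = 31.

Answer: 31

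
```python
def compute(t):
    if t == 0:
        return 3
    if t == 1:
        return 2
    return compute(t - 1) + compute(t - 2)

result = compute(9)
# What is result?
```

Build up from base cases: compute(0)=3, compute(1)=2, compute(2)=5, compute(3)=7, compute(4)=12, compute(5)=19, compute(6)=31, ..., compute(9)=131

Answer: 131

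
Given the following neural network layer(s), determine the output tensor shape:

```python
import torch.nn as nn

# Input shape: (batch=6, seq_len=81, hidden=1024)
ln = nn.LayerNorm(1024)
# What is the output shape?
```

Input: (6, 81, 1024) -> Output: (6, 81, 1024)

Answer: (6, 81, 1024)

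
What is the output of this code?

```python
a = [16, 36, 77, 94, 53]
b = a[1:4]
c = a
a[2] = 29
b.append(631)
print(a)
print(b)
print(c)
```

Key concept: slice vs alias.
Step by step:
`a = [16, 36, 77, 94, 53]` → a = [16, 36, 77, 94, 53]
`b = a[1:4]` → b = [36, 77, 94]
`c = a` → c = [16, 36, 77, 94, 53] (same object as a)
`a[2] = 29` → a = [16, 36, 29, 94, 53] (same object as c); c = [16, 36, 29, 94, 53] (same object as a)
`b.append(631)` → b = [36, 77, 94, 631]
`print(a)` → prints [16, 36, 29, 94, 53]
`print(b)` → prints [36, 77, 94, 631]
`print(c)` → prints [16, 36, 29, 94, 53]

Answer:
[16, 36, 29, 94, 53]
[36, 77, 94, 631]
[16, 36, 29, 94, 53]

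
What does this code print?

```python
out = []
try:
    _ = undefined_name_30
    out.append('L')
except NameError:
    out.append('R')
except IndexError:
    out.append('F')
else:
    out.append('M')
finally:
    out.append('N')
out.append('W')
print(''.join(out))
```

Execution trace: 'R' (except NameError) → 'N' (finally) → 'W' (after the try/except). Output: RNW

Answer: RNW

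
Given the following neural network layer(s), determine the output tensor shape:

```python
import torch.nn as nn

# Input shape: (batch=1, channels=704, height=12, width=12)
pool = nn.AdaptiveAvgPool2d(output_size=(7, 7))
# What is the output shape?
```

Input: (1, 704, 12, 12) -> Output: (1, 704, 7, 7)

Answer: (1, 704, 7, 7)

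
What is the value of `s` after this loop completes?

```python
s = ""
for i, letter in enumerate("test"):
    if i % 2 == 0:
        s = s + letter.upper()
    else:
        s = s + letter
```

Uppercase even positions in 'test'
`s` takes the values: "" → "T" → "Te" → "TeS" → "TeSt"

Answer: "TeSt"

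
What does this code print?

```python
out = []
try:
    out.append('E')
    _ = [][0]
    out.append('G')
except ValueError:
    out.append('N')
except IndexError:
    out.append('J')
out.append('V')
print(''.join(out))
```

Execution trace: 'E' (try body) → 'J' (except IndexError) → 'V' (after the try/except). Output: EJV

Answer: EJV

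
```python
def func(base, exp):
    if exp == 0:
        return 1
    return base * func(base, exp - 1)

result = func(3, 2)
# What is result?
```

func(3, 2) = 3 * 3 = 9

Answer: 9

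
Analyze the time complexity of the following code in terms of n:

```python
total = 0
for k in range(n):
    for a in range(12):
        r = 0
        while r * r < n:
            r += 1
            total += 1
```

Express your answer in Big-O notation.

Each loop level contributes: n × 1 × √n. Multiplying the contributions gives O(n√n).

Answer: O(n√n)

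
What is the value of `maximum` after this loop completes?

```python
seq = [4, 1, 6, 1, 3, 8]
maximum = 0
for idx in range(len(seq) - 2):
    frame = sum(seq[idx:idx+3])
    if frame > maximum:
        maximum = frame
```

Max sum of 3-element window in [4, 1, 6, 1, 3, 8]
`maximum` takes the values: 0 → 11 → 12

Answer: 12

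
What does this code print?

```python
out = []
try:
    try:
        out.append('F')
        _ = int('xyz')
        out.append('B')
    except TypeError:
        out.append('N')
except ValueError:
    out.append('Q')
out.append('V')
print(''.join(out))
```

Execution trace: 'F' (inner try body) → 'Q' (outer except ValueError) → 'V' (after the try/except). Output: FQV

Answer: FQV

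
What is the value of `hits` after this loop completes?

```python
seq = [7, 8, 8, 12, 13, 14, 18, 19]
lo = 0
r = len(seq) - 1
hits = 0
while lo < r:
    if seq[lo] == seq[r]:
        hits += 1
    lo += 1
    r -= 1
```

Count matching pairs from ends
`hits` takes the values: 0

Answer: 0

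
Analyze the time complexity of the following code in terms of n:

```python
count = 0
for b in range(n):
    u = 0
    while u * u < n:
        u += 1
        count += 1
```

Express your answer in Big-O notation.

Each loop level contributes: n × √n. Multiplying the contributions gives O(n√n).

Answer: O(n√n)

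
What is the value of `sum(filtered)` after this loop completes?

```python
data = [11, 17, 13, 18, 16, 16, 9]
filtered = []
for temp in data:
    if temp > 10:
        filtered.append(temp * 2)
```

Sum of doubled values > 10
`filtered` takes the values: [] → [22] → [22, 34] → [22, 34, 26] → [22, 34, 26, 36] → [22, 34, 26, 36, 32] → [22, 34, 26, 36, 32, 32]
So `sum(filtered)` = 182

Answer: 182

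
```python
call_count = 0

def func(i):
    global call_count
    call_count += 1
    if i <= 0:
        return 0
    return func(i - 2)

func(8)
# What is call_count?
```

Linear recursion stepping by 2: 5 calls from i=8 down to ≤0.

Answer: 5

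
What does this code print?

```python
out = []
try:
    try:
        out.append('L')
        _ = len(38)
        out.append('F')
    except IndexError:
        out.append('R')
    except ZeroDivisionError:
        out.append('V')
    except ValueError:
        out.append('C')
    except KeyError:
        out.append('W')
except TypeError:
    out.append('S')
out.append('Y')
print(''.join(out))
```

Execution trace: 'L' (try body) → 'S' (outer except TypeError) → 'Y' (after the try/except). Output: LSY

Answer: LSY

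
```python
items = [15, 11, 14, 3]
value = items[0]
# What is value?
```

Trace:
`items = [15, 11, 14, 3]` → items = [15, 11, 14, 3]
`value = items[0]` → value = 15
So value = 15

Answer: 15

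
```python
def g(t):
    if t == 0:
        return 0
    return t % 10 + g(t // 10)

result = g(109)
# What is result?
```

Sum of digits of 109: 9 + 0 + 1 = 10

Answer: 10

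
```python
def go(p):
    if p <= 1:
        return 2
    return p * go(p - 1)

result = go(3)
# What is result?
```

go(3) = 3 * 2 * 2 = 12

Answer: 12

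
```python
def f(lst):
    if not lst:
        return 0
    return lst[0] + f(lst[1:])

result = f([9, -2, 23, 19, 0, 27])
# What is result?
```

9 + (-2) + 23 + 19 + 0 + 27 + 0 = 76

Answer: 76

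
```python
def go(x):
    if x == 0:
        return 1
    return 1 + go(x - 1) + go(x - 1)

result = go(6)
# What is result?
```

go(x) = 1 + 2·go(x-1), go(0)=1. Closed form: (1+1)·2^6 - 1 = 127.

Answer: 127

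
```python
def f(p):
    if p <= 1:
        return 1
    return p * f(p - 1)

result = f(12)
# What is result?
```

f(12) = 12 * 11 * 10 * 9 * 8 * 7 * 6 * 5 * 4 * 3 * 2 * 1 = 479001600

Answer: 479001600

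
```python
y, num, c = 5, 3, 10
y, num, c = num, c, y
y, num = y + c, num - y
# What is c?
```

Trace:
`y, num, c = 5, 3, 10` → y = 5; num = 3; c = 10
`y, num, c = num, c, y` → y = 3; num = 10; c = 5
`y, num = y + c, num - y` → y = 8; num = 7
So c = 5

Answer: 5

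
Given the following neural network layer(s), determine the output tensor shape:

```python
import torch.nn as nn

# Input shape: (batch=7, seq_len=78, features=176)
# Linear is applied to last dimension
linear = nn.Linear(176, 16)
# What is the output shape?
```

Input: (7, 78, 176) -> Output: (7, 78, 16)

Answer: (7, 78, 16)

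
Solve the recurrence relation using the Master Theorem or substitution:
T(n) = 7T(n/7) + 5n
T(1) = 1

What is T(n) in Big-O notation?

By Master Theorem: a=7, b=7, f(n)=5n. Since log_7(7) = 1 and f(n) = Θ(n^1), Case 2 applies. T(n) = O(n log n).

Answer: O(n log n)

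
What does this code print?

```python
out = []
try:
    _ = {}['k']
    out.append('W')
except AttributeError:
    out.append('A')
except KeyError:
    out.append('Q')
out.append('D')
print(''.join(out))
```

Execution trace: 'Q' (except KeyError) → 'D' (after the try/except). Output: QD

Answer: QD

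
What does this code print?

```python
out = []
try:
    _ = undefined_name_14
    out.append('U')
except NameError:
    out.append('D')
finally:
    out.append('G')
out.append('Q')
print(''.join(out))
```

Execution trace: 'D' (except NameError) → 'G' (finally) → 'Q' (after the try/except). Output: DGQ

Answer: DGQ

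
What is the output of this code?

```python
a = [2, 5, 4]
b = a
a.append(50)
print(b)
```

Key concept: basic list aliasing.
Step by step:
`a = [2, 5, 4]` → a = [2, 5, 4]
`b = a` → b = [2, 5, 4] (same object as a)
`a.append(50)` → a = [2, 5, 4, 50] (same object as b); b = [2, 5, 4, 50] (same object as a)
`print(b)` → prints [2, 5, 4, 50]

Answer: [2, 5, 4, 50]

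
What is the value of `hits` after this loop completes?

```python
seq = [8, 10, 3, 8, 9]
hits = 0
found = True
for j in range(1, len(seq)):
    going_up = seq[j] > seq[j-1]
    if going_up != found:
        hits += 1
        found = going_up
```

Count direction changes in [8, 10, 3, 8, 9]
`hits` takes the values: 0 → 1 → 2

Answer: 2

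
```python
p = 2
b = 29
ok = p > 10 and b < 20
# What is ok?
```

Trace:
`p = 2` → p = 2
`b = 29` → b = 29
`ok = p > 10 and b < 20` → ok = False
So ok = False

Answer: False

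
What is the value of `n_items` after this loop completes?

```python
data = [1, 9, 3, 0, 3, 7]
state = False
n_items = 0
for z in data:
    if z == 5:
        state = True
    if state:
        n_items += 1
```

Count elements after first 5 in [1, 9, 3, 0, 3, 7]
`n_items` takes the values: 0

Answer: 0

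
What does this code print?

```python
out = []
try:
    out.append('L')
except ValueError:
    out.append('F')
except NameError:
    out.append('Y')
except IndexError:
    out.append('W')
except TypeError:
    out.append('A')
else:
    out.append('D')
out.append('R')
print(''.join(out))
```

Execution trace: 'L' (try body, no exception) → 'D' (else) → 'R' (after the try/except). Output: LDR

Answer: LDR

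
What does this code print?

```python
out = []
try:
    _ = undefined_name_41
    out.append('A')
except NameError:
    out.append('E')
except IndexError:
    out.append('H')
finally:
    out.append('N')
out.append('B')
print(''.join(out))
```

Execution trace: 'E' (except NameError) → 'N' (finally) → 'B' (after the try/except). Output: ENB

Answer: ENB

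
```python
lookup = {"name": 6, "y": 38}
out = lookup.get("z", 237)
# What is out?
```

Trace:
`lookup = {"name": 6, "y": 38}` → lookup = {'name': 6, 'y': 38}
`out = lookup.get("z", 237)` → out = 237
So out = 237

Answer: 237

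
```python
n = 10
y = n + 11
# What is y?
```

Trace:
`n = 10` → n = 10
`y = n + 11` → y = 21
So y = 21

Answer: 21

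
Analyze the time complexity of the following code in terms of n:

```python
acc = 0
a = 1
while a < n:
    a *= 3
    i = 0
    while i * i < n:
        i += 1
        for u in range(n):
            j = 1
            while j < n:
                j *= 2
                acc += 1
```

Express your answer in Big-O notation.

Each loop level contributes: log n × √n × n × log n. Multiplying the contributions gives O(n√n log² n).

Answer: O(n√n log² n)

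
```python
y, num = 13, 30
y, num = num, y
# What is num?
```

Trace:
`y, num = 13, 30` → y = 13; num = 30
`y, num = num, y` → y = 30; num = 13
So num = 13

Answer: 13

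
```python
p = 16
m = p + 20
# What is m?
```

Trace:
`p = 16` → p = 16
`m = p + 20` → m = 36
So m = 36

Answer: 36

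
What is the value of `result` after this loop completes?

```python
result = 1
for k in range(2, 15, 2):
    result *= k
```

Product of even numbers 2 to 14
`result` takes the values: 1 → 2 → 8 → 48 → 384 → 3840 → 46080 → 645120

Answer: 645120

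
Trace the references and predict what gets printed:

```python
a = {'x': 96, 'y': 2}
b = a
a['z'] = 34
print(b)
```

Key concept: dict aliasing.
Step by step:
`a = {'x': 96, 'y': 2}` → a = {'x': 96, 'y': 2}
`b = a` → b = {'x': 96, 'y': 2} (same object as a)
`a['z'] = 34` → a = {'x': 96, 'y': 2, 'z': 34} (same object as b); b = {'x': 96, 'y': 2, 'z': 34} (same object as a)
`print(b)` → prints {'x': 96, 'y': 2, 'z': 34}

Answer: {'x': 96, 'y': 2, 'z': 34}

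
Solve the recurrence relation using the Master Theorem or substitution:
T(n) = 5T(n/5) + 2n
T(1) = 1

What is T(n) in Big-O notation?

By Master Theorem: a=5, b=5, f(n)=2n. Since log_5(5) = 1 and f(n) = Θ(n^1), Case 2 applies. T(n) = O(n log n).

Answer: O(n log n)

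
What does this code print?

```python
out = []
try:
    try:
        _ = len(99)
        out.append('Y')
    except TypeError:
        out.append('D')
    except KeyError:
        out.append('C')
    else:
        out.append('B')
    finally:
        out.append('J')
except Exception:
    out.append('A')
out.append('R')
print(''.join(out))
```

Execution trace: 'D' (inner except TypeError) → 'J' (inner finally) → 'R' (after the try/except). Output: DJR

Answer: DJR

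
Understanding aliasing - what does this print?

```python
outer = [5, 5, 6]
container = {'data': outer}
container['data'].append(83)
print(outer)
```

Key concept: dict holds reference to list.
Step by step:
`outer = [5, 5, 6]` → outer = [5, 5, 6]
`container = {'data': outer}` → container = {'data': [5, 5, 6]}
`container['data'].append(83)` → outer = [5, 5, 6, 83]; container = {'data': [5, 5, 6, 83]}
`print(outer)` → prints [5, 5, 6, 83]

Answer: [5, 5, 6, 83]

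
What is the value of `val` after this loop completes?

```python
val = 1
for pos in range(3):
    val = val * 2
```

Multiply by 2, 3 times: 1 * 2^3 = 8
`val` takes the values: 1 → 2 → 4 → 8

Answer: 8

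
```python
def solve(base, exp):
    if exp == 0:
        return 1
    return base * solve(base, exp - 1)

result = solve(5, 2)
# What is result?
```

solve(5, 2) = 5 * 5 = 25

Answer: 25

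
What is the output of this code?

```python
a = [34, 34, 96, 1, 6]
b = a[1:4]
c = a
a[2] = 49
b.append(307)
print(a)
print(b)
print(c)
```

Key concept: slice vs alias.
Step by step:
`a = [34, 34, 96, 1, 6]` → a = [34, 34, 96, 1, 6]
`b = a[1:4]` → b = [34, 96, 1]
`c = a` → c = [34, 34, 96, 1, 6] (same object as a)
`a[2] = 49` → a = [34, 34, 49, 1, 6] (same object as c); c = [34, 34, 49, 1, 6] (same object as a)
`b.append(307)` → b = [34, 96, 1, 307]
`print(a)` → prints [34, 34, 49, 1, 6]
`print(b)` → prints [34, 96, 1, 307]
`print(c)` → prints [34, 34, 49, 1, 6]

Answer:
[34, 34, 49, 1, 6]
[34, 96, 1, 307]
[34, 34, 49, 1, 6]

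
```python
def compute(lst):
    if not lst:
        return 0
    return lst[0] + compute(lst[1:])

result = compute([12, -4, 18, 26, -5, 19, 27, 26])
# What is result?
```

12 + (-4) + 18 + 26 + (-5) + 19 + 27 + 26 + 0 = 119

Answer: 119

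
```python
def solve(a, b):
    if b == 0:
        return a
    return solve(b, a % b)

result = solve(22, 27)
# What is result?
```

solve(22, 27) -> solve(27, 22) -> solve(22, 5) -> solve(5, 2) -> solve(2, 1) -> solve(1, 0) -> 1

Answer: 1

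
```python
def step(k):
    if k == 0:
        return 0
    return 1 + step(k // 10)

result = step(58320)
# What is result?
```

Count of digits of 58320: 5

Answer: 5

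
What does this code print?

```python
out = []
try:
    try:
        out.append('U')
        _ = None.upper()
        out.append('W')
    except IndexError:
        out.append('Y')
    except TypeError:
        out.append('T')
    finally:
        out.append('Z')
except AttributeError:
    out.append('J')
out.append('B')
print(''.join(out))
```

Execution trace: 'U' (try body) → 'Z' (finally) → 'J' (outer except AttributeError) → 'B' (after the try/except). Output: UZJB

Answer: UZJB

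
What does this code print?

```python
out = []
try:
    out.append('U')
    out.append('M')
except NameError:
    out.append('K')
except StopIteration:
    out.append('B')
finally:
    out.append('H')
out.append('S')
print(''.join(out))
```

Execution trace: 'U' (try body) → 'M' (try body, no exception) → 'H' (finally) → 'S' (after the try/except). Output: UMHS

Answer: UMHS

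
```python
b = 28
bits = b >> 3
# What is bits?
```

Trace:
`b = 28` → b = 28
`bits = b >> 3` → bits = 3
So bits = 3

Answer: 3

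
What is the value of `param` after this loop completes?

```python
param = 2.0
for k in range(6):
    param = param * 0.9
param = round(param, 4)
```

Exponential decay: 2.0 * 0.9^6
`param` takes the values: 2.0 → 1.8 → 1.62 → 1.458 → 1.3122 → 1.18098 → 1.062882 → 1.0629

Answer: 1.0629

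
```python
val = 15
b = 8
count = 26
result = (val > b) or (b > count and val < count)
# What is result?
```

Trace:
`val = 15` → val = 15
`b = 8` → b = 8
`count = 26` → count = 26
`result = (val > b) or (b > count and val < count)` → result = True
So result = True

Answer: True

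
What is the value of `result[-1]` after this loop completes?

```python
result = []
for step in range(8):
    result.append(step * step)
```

Last element of squares 0 to 7
`result` takes the values: [] → [0] → [0, 1] → [0, 1, 4] → [0, 1, 4, 9] → [0, 1, 4, 9, 16] → [0, 1, 4, 9, 16, 25] → [0, 1, 4, 9, 16, 25, 36] → [0, 1, 4, 9, 16, 25, 36, 49]
So `result[-1]` = 49

Answer: 49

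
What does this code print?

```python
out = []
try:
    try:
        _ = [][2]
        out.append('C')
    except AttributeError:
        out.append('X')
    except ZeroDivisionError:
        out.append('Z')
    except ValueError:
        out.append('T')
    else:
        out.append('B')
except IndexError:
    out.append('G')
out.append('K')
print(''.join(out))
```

Execution trace: 'G' (outer except IndexError) → 'K' (after the try/except). Output: GK

Answer: GK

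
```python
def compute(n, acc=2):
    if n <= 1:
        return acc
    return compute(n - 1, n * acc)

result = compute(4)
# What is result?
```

Accumulator trace (n, acc): (4, 2) -> (3, 8) -> (2, 24) -> (1, 48) -> return 48

Answer: 48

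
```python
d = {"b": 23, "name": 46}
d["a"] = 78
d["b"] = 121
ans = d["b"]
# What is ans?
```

Trace:
`d = {"b": 23, "name": 46}` → d = {'b': 23, 'name': 46}
`d["a"] = 78` → d = {'b': 23, 'name': 46, 'a': 78}
`d["b"] = 121` → d = {'b': 121, 'name': 46, 'a': 78}
`ans = d["b"]` → ans = 121
So ans = 121

Answer: 121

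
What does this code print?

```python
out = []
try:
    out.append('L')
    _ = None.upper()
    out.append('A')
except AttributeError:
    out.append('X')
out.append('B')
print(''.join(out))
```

Execution trace: 'L' (try body) → 'X' (except AttributeError) → 'B' (after the try/except). Output: LXB

Answer: LXB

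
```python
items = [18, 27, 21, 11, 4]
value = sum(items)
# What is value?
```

Trace:
`items = [18, 27, 21, 11, 4]` → items = [18, 27, 21, 11, 4]
`value = sum(items)` → value = 81
So value = 81

Answer: 81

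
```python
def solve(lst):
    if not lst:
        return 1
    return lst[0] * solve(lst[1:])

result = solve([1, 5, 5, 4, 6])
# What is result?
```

Product over [1, 5, 5, 4, 6] = 1 * 5 * 5 * 4 * 6 = 600

Answer: 600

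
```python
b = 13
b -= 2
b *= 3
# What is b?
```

Trace:
`b = 13` → b = 13
`b -= 2` → b = 11
`b *= 3` → b = 33
So b = 33

Answer: 33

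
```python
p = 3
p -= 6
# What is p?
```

Trace:
`p = 3` → p = 3
`p -= 6` → p = -3
So p = -3

Answer: -3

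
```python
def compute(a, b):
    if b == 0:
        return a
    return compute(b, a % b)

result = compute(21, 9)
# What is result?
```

compute(21, 9) -> compute(9, 3) -> compute(3, 0) -> 3

Answer: 3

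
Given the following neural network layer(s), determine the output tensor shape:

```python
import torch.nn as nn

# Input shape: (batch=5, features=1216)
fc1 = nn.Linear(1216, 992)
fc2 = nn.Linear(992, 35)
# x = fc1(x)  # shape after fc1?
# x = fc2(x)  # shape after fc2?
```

Input: (5, 1216) -> after fc1: (5, 992) -> Output: (5, 35)

Answer: (5, 35)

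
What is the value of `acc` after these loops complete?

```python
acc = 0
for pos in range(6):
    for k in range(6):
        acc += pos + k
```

Sum of all pos+k for pos,k in 6x6
`acc` takes the values: 0 → 1 → 3 → 6 → 10 → 15 → 16 → 18 → 21 → 25 → 30 → 36 → 38 → 41 → 45 → 50 → 56 → 63 → 66 → 70 → 75 → 81 → 88 → 96 → 100 → 105 → 111 → 118 → 126 → 135 → 140 → 146 → 153 → 161 → 170 → 180

Answer: 180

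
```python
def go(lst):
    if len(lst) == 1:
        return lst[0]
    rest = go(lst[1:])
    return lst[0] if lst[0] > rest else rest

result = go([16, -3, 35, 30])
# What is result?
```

Recursive max over [16, -3, 35, 30] = 35

Answer: 35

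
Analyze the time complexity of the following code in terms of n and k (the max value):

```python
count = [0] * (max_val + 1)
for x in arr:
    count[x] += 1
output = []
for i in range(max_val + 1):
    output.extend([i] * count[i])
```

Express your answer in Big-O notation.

This is Counting sort (k = max value). Time complexity: O(n + k).

Answer: O(n + k)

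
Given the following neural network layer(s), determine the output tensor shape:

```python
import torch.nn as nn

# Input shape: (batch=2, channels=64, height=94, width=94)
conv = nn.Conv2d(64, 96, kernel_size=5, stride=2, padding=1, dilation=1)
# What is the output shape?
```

Input: (2, 64, 94, 94) -> Output: (2, 96, 46, 46)

Answer: (2, 96, 46, 46)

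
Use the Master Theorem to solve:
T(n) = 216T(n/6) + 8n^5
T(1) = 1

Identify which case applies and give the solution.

a=216, b=6, f(n)=8n^5. log_6(216) = 3. Since c=5 > 3 and the regularity condition holds (216(n/6)^5 = (216/6^5)n^5 with 216/6^5 < 1), Case 3 applies: T(n) = Θ(f(n)) = O(n^5).

Answer: O(n^5) - Case 3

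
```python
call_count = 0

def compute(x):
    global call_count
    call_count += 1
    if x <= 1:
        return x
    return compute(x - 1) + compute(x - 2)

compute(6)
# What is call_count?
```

Calls(x) = 1 + Calls(x-1) + Calls(x-2); Calls(0)=Calls(1)=1. For x=6 this gives 25.

Answer: 25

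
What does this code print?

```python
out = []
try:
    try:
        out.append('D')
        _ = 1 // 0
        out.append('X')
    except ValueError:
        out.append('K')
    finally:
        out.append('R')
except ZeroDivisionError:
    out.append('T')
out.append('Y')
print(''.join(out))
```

Execution trace: 'D' (inner try body) → 'R' (inner finally) → 'T' (outer except ZeroDivisionError) → 'Y' (after the try/except). Output: DRTY

Answer: DRTY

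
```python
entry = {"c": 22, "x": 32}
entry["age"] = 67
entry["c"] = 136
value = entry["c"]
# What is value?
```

Trace:
`entry = {"c": 22, "x": 32}` → entry = {'c': 22, 'x': 32}
`entry["age"] = 67` → entry = {'c': 22, 'x': 32, 'age': 67}
`entry["c"] = 136` → entry = {'c': 136, 'x': 32, 'age': 67}
`value = entry["c"]` → value = 136
So value = 136

Answer: 136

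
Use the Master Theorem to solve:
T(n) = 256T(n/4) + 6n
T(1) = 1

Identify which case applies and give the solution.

a=256, b=4, f(n)=6n. log_4(256) = 4. Since c=1 < 4, Case 1 applies: T(n) = Θ(n^log_b(a)) = O(n^4).

Answer: O(n^4) - Case 1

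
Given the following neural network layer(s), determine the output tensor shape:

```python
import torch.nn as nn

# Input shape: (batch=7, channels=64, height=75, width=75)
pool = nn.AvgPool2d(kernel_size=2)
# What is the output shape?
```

Input: (7, 64, 75, 75) -> Output: (7, 64, 37, 37)

Answer: (7, 64, 37, 37)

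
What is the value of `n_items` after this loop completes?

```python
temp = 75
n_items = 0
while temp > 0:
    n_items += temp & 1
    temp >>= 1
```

Count set bits in 75 (binary: 0b1001011)
`n_items` takes the values: 0 → 1 → 2 → 3 → 4

Answer: 4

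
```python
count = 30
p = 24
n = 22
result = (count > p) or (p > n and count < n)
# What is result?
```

Trace:
`count = 30` → count = 30
`p = 24` → p = 24
`n = 22` → n = 22
`result = (count > p) or (p > n and count < n)` → result = True
So result = True

Answer: True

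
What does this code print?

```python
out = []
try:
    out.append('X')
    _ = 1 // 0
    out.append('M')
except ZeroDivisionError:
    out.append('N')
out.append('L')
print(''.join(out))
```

Execution trace: 'X' (try body) → 'N' (except ZeroDivisionError) → 'L' (after the try/except). Output: XNL

Answer: XNL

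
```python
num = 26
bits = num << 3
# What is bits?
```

Trace:
`num = 26` → num = 26
`bits = num << 3` → bits = 208
So bits = 208

Answer: 208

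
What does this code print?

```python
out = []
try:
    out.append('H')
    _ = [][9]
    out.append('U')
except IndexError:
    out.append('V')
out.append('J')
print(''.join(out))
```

Execution trace: 'H' (try body) → 'V' (except IndexError) → 'J' (after the try/except). Output: HVJ

Answer: HVJ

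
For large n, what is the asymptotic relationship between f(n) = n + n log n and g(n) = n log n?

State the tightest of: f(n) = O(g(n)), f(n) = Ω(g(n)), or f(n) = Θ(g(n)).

n + n log n vs n log n: f(n) = Θ(g(n)) — they are asymptotically equivalent (the n term is dominated).

Answer: f(n) = Θ(g(n)) — they are asymptotically equivalent (the n term is dominated).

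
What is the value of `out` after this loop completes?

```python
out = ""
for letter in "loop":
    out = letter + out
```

Reverse 'loop'
`out` takes the values: "" → "l" → "ol" → "ool" → "pool"

Answer: "pool"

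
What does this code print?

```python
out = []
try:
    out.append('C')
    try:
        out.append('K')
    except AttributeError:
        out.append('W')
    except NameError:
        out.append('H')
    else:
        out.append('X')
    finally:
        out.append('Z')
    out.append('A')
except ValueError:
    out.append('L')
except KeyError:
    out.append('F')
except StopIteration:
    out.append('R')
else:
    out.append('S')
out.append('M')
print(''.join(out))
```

Execution trace: 'C' (try body) → 'K' (inner try body, no exception) → 'X' (inner else) → 'Z' (inner finally) → 'A' (try body, no exception) → 'S' (else) → 'M' (after the try/except). Output: CKXZASM

Answer: CKXZASM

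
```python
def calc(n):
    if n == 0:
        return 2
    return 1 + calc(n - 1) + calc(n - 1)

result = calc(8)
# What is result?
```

calc(n) = 1 + 2·calc(n-1), calc(0)=2. Closed form: (2+1)·2^8 - 1 = 767.

Answer: 767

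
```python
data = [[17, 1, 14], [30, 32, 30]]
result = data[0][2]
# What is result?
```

Trace:
`data = [[17, 1, 14], [30, 32, 30]]` → data = [[17, 1, 14], [30, 32, 30]]
`result = data[0][2]` → result = 14
So result = 14

Answer: 14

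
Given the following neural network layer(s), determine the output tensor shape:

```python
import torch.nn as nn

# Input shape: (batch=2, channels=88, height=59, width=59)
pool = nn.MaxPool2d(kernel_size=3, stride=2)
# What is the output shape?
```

Input: (2, 88, 59, 59) -> Output: (2, 88, 29, 29)

Answer: (2, 88, 29, 29)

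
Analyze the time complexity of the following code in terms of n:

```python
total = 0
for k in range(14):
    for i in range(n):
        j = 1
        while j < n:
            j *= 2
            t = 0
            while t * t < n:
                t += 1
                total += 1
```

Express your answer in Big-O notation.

Each loop level contributes: 1 × n × log n × √n. Multiplying the contributions gives O(n√n log n).

Answer: O(n√n log n)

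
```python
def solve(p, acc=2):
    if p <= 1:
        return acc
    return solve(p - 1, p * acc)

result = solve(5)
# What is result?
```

Accumulator trace (n, acc): (5, 2) -> (4, 10) -> (3, 40) -> (2, 120) -> (1, 240) -> return 240

Answer: 240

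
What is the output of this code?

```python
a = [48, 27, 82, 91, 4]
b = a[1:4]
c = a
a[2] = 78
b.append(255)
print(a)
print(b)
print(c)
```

Key concept: slice vs alias.
Step by step:
`a = [48, 27, 82, 91, 4]` → a = [48, 27, 82, 91, 4]
`b = a[1:4]` → b = [27, 82, 91]
`c = a` → c = [48, 27, 82, 91, 4] (same object as a)
`a[2] = 78` → a = [48, 27, 78, 91, 4] (same object as c); c = [48, 27, 78, 91, 4] (same object as a)
`b.append(255)` → b = [27, 82, 91, 255]
`print(a)` → prints [48, 27, 78, 91, 4]
`print(b)` → prints [27, 82, 91, 255]
`print(c)` → prints [48, 27, 78, 91, 4]

Answer:
[48, 27, 78, 91, 4]
[27, 82, 91, 255]
[48, 27, 78, 91, 4]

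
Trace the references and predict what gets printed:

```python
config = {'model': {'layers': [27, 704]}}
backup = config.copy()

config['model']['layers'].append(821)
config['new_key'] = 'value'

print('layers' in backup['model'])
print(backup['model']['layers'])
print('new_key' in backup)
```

Key concept: shallow copy gotcha with nested dict.
Step by step:
`config = {'model': {'layers': [27, 704]}}` → config = {'model': {'layers': [27, 704]}}
`backup = config.copy()` → backup = {'model': {'layers': [27, 704]}}
`config['model']['layers'].append(821)` → config = {'model': {'layers': [27, 704, 821]}}; backup = {'model': {'layers': [27, 704, 821]}}
`config['new_key'] = 'value'` → config = {'model': {'layers': [27, 704, 821]}, 'new_key': 'value'}
`print('layers' in backup['model'])` → prints True
`print(backup['model']['layers'])` → prints [27, 704, 821]
`print('new_key' in backup)` → prints False

Answer:
True
[27, 704, 821]
False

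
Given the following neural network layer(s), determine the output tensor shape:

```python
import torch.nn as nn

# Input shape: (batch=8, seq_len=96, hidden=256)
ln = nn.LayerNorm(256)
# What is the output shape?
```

Input: (8, 96, 256) -> Output: (8, 96, 256)

Answer: (8, 96, 256)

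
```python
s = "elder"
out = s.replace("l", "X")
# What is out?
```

Trace:
`s = "elder"` → s = 'elder'
`out = s.replace("l", "X")` → out = 'eXder'
So out = 'eXder'

Answer: 'eXder'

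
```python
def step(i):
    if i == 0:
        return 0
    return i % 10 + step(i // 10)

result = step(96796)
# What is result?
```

Sum of digits of 96796: 6 + 9 + 7 + 6 + 9 = 37

Answer: 37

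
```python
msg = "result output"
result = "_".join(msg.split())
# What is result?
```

Trace:
`msg = "result output"` → msg = 'result output'
`result = "_".join(msg.split())` → result = 'result_output'
So result = 'result_output'

Answer: 'result_output'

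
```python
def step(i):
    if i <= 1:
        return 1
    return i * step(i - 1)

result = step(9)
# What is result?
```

step(9) = 9 * 8 * 7 * 6 * 5 * 4 * 3 * 2 * 1 = 362880

Answer: 362880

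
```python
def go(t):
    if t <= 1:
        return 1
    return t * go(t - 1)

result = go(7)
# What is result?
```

go(7) = 7 * 6 * 5 * 4 * 3 * 2 * 1 = 5040

Answer: 5040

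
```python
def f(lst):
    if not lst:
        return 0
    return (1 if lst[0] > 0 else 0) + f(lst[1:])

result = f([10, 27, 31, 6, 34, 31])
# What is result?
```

Count of positive elements in [10, 27, 31, 6, 34, 31] = 6

Answer: 6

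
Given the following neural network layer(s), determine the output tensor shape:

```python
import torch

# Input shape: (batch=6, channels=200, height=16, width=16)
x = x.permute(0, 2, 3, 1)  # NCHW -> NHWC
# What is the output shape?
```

Input: (6, 200, 16, 16) -> Output: (6, 16, 16, 200)

Answer: (6, 16, 16, 200)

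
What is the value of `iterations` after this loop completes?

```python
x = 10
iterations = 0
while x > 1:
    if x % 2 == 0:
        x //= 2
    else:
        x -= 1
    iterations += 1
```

Steps to reduce 10 to 1
`iterations` takes the values: 0 → 1 → 2 → 3 → 4

Answer: 4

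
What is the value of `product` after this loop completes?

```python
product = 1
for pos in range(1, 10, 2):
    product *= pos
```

Product of 1, 3, 5, ... up to 9
`product` takes the values: 1 → 3 → 15 → 105 → 945

Answer: 945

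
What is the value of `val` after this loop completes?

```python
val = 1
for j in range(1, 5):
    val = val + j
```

Start at 1, add 1 through 4
`val` takes the values: 1 → 2 → 4 → 7 → 11

Answer: 11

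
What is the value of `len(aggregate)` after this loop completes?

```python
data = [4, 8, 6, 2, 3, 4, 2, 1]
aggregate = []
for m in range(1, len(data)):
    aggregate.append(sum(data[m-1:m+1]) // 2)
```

Number of 2-element averages
`aggregate` takes the values: [] → [6] → [6, 7] → [6, 7, 4] → [6, 7, 4, 2] → [6, 7, 4, 2, 3] → [6, 7, 4, 2, 3, 3] → [6, 7, 4, 2, 3, 3, 1]
So `len(aggregate)` = 7

Answer: 7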